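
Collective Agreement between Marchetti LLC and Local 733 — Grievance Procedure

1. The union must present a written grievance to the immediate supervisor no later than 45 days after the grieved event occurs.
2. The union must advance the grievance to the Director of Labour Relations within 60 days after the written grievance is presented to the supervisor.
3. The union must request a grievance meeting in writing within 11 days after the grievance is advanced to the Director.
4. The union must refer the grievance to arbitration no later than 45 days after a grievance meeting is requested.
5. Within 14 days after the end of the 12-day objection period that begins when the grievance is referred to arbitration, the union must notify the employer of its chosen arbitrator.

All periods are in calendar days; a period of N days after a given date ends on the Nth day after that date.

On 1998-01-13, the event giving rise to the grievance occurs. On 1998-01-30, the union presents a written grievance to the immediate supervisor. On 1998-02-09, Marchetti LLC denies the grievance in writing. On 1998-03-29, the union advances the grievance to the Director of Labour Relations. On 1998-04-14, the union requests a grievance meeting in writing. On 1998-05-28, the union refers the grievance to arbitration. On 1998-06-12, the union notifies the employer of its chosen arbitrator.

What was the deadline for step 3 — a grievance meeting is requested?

Step 3 runs from 1998-03-29, when the grievance is advanced to the Director. 11 days after 1998-03-29 is 1998-04-09.

1998-04-09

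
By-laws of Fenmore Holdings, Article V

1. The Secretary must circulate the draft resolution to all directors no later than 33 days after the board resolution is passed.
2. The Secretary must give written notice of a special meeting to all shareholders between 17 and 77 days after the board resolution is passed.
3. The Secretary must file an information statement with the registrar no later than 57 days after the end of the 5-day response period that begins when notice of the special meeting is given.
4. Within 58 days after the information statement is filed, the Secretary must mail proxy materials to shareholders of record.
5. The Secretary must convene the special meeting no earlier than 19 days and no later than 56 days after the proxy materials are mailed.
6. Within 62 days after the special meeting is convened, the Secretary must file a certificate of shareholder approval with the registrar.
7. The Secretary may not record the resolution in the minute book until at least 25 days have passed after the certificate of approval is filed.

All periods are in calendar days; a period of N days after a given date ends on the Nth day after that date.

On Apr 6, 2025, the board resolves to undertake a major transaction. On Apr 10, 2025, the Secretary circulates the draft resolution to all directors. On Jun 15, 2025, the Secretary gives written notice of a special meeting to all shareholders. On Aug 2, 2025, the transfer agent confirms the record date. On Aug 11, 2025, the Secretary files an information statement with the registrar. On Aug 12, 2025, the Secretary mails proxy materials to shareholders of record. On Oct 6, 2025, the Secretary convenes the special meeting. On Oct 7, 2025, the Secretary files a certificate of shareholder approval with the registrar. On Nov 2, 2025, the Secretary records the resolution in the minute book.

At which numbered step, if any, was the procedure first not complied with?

None — every step was satisfied

Step 1 — counting 33 days from Apr 6, 2025 (when the board resolution is passed) gives a deadline of May 9, 2025; Apr 10, 2025 is within that limit.
Step 2 — 17 and 77 days from Apr 6, 2025 (when the board resolution is passed) are Apr 23, 2025 and Jun 22, 2025 respectively; Jun 15, 2025 falls inside that range.
Step 3 — counting 57 days from Jun 20, 2025 (end of the 5-day response period, which began when notice of the special meeting is given on Jun 15, 2025) gives a deadline of Aug 16, 2025; completed Aug 11, 2025, before the deadline.
Step 4 — counting 58 days from Aug 11, 2025 (when the information statement is filed) gives a deadline of Oct 8, 2025; Aug 12, 2025 is within that limit.
Step 5 — 19 and 56 days from Aug 12, 2025 (when the proxy materials are mailed) are Aug 31, 2025 and Oct 7, 2025 respectively; done Oct 6, 2025, which is between those dates.
Step 6 — counting 62 days from Oct 6, 2025 (when the special meeting is convened) gives a deadline of Dec 7, 2025; done Oct 7, 2025 — timely.
Step 7 — must wait 25 days from Oct 7, 2025 (when the certificate of approval is filed), so not before Nov 1, 2025; Nov 2, 2025 is on or after that date.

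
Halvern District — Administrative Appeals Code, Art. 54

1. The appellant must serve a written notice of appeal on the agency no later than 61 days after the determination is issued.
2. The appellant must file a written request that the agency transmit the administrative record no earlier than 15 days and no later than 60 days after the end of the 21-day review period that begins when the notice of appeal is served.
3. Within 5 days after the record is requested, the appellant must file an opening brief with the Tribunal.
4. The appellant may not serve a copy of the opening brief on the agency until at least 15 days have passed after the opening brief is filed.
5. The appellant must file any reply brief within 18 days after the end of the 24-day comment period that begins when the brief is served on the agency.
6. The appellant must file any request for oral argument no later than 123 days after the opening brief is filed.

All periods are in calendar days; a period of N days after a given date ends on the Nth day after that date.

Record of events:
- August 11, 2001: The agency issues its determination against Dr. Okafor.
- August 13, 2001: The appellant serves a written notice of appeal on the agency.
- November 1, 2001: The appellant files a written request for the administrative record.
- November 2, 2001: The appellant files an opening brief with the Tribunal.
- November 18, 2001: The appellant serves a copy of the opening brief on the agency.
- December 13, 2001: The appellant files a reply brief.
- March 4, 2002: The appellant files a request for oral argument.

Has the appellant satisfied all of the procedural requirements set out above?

Yes

Step 1 — counting 61 days from August 11, 2001 (when the determination is issued) gives a deadline of October 11, 2001; completed August 13, 2001, before the deadline.
Step 2 — 15 and 60 days from September 3, 2001 (end of the 21-day review period, which began when the notice of appeal is served on August 13, 2001) are September 18, 2001 and November 2, 2001 respectively; done November 1, 2001 — within the window.
Step 3 — counting 5 days from November 1, 2001 (when the record is requested) gives a deadline of November 6, 2001; November 2, 2001 is within that limit.
Step 4 — must wait 15 days from November 2, 2001 (when the opening brief is filed), so not before November 17, 2001; November 18, 2001 is on or after that date.
Step 5 — counting 18 days from December 12, 2001 (end of the 24-day comment period, which began when the brief is served on the agency on November 18, 2001) gives a deadline of December 30, 2001; December 13, 2001 is within that limit.
Step 6 — counting 123 days from November 2, 2001 (when the opening brief is filed) gives a deadline of March 5, 2002; done March 4, 2002 — timely.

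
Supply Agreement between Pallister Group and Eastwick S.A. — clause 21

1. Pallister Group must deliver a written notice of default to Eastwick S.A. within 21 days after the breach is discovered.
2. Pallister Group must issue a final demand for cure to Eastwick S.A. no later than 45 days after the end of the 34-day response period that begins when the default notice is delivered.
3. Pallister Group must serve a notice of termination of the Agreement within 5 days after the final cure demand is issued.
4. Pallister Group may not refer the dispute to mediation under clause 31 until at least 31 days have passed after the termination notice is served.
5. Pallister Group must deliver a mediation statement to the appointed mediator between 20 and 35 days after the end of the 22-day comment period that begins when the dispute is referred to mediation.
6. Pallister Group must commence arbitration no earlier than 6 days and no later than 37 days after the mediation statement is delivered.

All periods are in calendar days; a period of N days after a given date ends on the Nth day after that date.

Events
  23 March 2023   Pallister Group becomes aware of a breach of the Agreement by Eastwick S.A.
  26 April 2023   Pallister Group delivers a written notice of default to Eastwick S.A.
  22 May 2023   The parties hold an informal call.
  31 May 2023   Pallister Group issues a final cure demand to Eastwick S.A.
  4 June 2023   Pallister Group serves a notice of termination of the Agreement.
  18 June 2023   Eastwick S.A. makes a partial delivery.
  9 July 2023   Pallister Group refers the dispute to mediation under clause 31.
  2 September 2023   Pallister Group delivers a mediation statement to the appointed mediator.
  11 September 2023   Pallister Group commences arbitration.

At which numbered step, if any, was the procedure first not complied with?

Step 1 — counting 21 days from 23 March 2023 (when the breach is discovered) gives a deadline of 13 April 2023; not done until 26 April 2023, 13 days after the deadline.
No need to go further; step 1 was not satisfied.

Step 1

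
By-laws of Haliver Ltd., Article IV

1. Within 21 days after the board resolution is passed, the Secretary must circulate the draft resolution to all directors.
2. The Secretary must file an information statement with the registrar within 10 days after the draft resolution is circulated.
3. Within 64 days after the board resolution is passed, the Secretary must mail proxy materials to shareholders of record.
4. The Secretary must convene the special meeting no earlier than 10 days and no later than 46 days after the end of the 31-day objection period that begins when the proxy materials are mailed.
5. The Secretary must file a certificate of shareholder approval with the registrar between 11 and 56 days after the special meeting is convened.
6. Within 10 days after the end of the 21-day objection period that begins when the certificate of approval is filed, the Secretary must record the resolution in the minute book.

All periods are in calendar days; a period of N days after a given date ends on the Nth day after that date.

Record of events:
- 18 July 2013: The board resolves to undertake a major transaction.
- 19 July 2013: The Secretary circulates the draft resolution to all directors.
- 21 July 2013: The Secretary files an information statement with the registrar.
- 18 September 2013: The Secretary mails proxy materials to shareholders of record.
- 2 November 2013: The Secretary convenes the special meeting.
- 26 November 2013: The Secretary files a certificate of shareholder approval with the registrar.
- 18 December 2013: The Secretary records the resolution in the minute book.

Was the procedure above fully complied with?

Yes

Step 1: 21 days after 18 July 2013 (when the board resolution is passed) is 8 August 2013; done 19 July 2013 — timely.
Step 2: 10 days after 19 July 2013 (when the draft resolution is circulated) is 29 July 2013; done 21 July 2013 — timely.
Step 3: 64 days after 18 July 2013 (when the board resolution is passed) is 20 September 2013; completed 18 September 2013, before the deadline.
Step 4: the window is 10–46 days after 19 October 2013 (end of the 31-day objection period, which began when the proxy materials are mailed on 18 September 2013), so 29 October 2013 through 4 December 2013; done 2 November 2013, which is between those dates.
Step 5: the window is 11–56 days after 2 November 2013 (when the special meeting is convened), so 13 November 2013 through 28 December 2013; done 26 November 2013, which is between those dates.
Step 6: 10 days after 17 December 2013 (end of the 21-day objection period, which began when the certificate of approval is filed on 26 November 2013) is 27 December 2013; done 18 December 2013 — timely.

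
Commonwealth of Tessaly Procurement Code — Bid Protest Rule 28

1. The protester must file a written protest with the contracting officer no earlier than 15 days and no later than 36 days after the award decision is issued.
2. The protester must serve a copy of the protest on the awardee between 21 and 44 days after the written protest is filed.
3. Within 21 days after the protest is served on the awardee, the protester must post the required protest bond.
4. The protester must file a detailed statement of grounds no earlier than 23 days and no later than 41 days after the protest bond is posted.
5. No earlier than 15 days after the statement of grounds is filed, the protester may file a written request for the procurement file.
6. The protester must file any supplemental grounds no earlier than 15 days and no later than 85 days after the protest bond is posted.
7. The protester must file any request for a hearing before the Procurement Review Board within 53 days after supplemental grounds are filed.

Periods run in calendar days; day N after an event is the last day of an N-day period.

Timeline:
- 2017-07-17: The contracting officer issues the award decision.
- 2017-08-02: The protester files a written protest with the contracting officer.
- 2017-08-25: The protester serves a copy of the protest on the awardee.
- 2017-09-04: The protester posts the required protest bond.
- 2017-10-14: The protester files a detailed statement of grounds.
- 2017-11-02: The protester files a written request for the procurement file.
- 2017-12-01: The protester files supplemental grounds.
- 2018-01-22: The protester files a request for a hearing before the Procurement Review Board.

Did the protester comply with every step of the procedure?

No

(1) the permitted window runs from 2017-07-17 + 15 = 2017-08-01 to 2017-07-17 + 36 = 2017-08-22; done 2017-08-02 — within the window.
(2) the permitted window runs from 2017-08-02 + 21 = 2017-08-23 to 2017-08-02 + 44 = 2017-09-15; done 2017-08-25 — within the window.
(3) due by 2017-08-25 + 21 days = 2017-09-15; 2017-09-04 is within that limit.
(4) the permitted window runs from 2017-09-04 + 23 = 2017-09-27 to 2017-09-04 + 41 = 2017-10-15; 2017-10-14 falls inside that range.
(5) permitted from 2017-10-14 + 15 days = 2017-10-29 onward; done 2017-11-02, after the minimum wait.
(6) the permitted window runs from 2017-09-04 + 15 = 2017-09-19 to 2017-09-04 + 85 = 2017-11-28; done 2017-12-01 — 3 days after the window closed.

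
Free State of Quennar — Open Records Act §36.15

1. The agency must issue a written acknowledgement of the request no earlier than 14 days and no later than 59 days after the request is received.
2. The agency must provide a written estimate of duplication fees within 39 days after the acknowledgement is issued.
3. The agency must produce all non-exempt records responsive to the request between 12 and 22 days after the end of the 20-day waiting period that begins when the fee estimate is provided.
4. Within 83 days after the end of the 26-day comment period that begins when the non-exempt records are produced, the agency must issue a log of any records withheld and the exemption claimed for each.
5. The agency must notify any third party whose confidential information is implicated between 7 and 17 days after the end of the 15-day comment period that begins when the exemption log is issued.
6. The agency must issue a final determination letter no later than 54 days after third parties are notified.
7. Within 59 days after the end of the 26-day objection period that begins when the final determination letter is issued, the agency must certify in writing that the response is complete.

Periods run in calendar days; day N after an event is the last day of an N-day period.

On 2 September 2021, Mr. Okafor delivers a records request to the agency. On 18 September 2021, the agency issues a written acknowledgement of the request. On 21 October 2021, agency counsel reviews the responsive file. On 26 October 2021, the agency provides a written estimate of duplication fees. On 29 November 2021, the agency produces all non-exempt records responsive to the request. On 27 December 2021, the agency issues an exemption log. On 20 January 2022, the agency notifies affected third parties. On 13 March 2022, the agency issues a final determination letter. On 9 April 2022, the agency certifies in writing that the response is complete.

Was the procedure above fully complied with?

Yes

Step 1 — 14 and 59 days from 2 September 2021 (when the request is received) are 16 September 2021 and 31 October 2021 respectively; done 18 September 2021 — within the window.
Step 2 — counting 39 days from 18 September 2021 (when the acknowledgement is issued) gives a deadline of 27 October 2021; done 26 October 2021 — timely.
Step 3 — 12 and 22 days from 15 November 2021 (end of the 20-day waiting period, which began when the fee estimate is provided on 26 October 2021) are 27 November 2021 and 7 December 2021 respectively; done 29 November 2021, which is between those dates.
Step 4 — counting 83 days from 25 December 2021 (end of the 26-day comment period, which began when the non-exempt records are produced on 29 November 2021) gives a deadline of 18 March 2022; done 27 December 2021 — timely.
Step 5 — 7 and 17 days from 11 January 2022 (end of the 15-day comment period, which began when the exemption log is issued on 27 December 2021) are 18 January 2022 and 28 January 2022 respectively; done 20 January 2022, which is between those dates.
Step 6 — counting 54 days from 20 January 2022 (when third parties are notified) gives a deadline of 15 March 2022; 13 March 2022 is within that limit.
Step 7 — counting 59 days from 8 April 2022 (end of the 26-day objection period, which began when the final determination letter is issued on 13 March 2022) gives a deadline of 6 June 2022; completed 9 April 2022, before the deadline.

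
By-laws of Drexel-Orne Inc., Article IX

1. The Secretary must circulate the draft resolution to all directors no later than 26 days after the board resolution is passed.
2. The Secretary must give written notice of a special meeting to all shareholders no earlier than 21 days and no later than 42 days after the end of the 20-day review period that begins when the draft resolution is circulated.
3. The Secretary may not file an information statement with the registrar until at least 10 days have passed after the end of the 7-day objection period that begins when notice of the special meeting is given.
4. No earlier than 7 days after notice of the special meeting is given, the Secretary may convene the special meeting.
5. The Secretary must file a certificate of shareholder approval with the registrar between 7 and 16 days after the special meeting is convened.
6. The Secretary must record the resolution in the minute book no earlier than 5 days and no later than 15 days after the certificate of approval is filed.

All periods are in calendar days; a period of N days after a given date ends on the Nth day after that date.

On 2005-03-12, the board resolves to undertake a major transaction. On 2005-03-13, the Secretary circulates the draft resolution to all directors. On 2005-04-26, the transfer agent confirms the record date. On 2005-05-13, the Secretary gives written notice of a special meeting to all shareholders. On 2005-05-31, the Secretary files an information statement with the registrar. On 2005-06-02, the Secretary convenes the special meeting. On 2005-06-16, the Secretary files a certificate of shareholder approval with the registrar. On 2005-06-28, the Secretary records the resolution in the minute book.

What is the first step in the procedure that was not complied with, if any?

None — every step was satisfied

Step 1 — counting 26 days from 2005-03-12 (when the board resolution is passed) gives a deadline of 2005-04-07; 2005-03-13 is within that limit.
Step 2 — 21 and 42 days from 2005-04-02 (end of the 20-day review period, which began when the draft resolution is circulated on 2005-03-13) are 2005-04-23 and 2005-05-14 respectively; done 2005-05-13, which is between those dates.
Step 3 — must wait 10 days from 2005-05-20 (end of the 7-day objection period, which began when notice of the special meeting is given on 2005-05-13), so not before 2005-05-30; done 2005-05-31, after the minimum wait.
Step 4 — must wait 7 days from 2005-05-13 (when notice of the special meeting is given), so not before 2005-05-20; done 2005-06-02, after the minimum wait.
Step 5 — 7 and 16 days from 2005-06-02 (when the special meeting is convened) are 2005-06-09 and 2005-06-18 respectively; done 2005-06-16, which is between those dates.
Step 6 — 5 and 15 days from 2005-06-16 (when the certificate of approval is filed) are 2005-06-21 and 2005-07-01 respectively; done 2005-06-28, which is between those dates.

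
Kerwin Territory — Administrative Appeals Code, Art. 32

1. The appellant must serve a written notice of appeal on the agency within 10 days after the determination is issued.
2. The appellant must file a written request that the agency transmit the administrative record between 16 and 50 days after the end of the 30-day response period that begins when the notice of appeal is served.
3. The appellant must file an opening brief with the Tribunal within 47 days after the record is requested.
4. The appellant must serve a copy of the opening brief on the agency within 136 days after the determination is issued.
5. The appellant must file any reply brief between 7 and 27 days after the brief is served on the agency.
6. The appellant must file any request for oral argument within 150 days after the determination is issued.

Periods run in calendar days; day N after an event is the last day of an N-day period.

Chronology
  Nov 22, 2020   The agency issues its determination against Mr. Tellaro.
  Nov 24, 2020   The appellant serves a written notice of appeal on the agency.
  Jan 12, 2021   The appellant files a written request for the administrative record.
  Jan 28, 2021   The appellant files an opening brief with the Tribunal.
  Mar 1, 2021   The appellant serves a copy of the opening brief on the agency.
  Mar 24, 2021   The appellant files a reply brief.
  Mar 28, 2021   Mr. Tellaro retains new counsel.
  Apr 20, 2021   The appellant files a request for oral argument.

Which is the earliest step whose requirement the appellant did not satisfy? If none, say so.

None — every step was satisfied

Step 1 — counting 10 days from Nov 22, 2020 (when the determination is issued) gives a deadline of Dec 2, 2020; Nov 24, 2020 is within that limit.
Step 2 — 16 and 50 days from Dec 24, 2020 (end of the 30-day response period, which began when the notice of appeal is served on Nov 24, 2020) are Jan 9, 2021 and Feb 12, 2021 respectively; done Jan 12, 2021 — within the window.
Step 3 — counting 47 days from Jan 12, 2021 (when the record is requested) gives a deadline of Feb 28, 2021; done Jan 28, 2021 — timely.
Step 4 — counting 136 days from Nov 22, 2020 (when the determination is issued) gives a deadline of Apr 7, 2021; Mar 1, 2021 is within that limit.
Step 5 — 7 and 27 days from Mar 1, 2021 (when the brief is served on the agency) are Mar 8, 2021 and Mar 28, 2021 respectively; done Mar 24, 2021 — within the window.
Step 6 — counting 150 days from Nov 22, 2020 (when the determination is issued) gives a deadline of Apr 21, 2021; completed Apr 20, 2021, before the deadline.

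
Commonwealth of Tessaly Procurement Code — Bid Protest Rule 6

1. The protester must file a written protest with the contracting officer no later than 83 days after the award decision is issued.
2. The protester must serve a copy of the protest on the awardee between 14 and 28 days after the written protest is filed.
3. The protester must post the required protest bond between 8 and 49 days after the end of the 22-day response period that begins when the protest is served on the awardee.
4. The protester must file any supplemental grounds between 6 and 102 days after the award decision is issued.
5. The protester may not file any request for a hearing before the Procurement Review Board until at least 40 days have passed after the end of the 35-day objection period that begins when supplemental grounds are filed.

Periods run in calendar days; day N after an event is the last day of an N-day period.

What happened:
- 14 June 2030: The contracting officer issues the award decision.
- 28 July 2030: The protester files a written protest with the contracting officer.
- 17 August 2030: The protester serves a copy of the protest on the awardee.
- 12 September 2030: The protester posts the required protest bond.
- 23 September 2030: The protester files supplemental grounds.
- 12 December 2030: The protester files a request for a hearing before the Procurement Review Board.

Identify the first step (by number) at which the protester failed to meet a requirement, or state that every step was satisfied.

(1) due by 14 June 2030 + 83 days = 5 September 2030; completed 28 July 2030, before the deadline.
(2) the permitted window runs from 28 July 2030 + 14 = 11 August 2030 to 28 July 2030 + 28 = 25 August 2030; 17 August 2030 falls inside that range.
(3) the permitted window runs from 8 September 2030 + 8 = 16 September 2030 to 8 September 2030 + 49 = 27 October 2030; done 12 September 2030 — 4 days before the window opened.
The procedure was therefore not followed at step 3.

Step 3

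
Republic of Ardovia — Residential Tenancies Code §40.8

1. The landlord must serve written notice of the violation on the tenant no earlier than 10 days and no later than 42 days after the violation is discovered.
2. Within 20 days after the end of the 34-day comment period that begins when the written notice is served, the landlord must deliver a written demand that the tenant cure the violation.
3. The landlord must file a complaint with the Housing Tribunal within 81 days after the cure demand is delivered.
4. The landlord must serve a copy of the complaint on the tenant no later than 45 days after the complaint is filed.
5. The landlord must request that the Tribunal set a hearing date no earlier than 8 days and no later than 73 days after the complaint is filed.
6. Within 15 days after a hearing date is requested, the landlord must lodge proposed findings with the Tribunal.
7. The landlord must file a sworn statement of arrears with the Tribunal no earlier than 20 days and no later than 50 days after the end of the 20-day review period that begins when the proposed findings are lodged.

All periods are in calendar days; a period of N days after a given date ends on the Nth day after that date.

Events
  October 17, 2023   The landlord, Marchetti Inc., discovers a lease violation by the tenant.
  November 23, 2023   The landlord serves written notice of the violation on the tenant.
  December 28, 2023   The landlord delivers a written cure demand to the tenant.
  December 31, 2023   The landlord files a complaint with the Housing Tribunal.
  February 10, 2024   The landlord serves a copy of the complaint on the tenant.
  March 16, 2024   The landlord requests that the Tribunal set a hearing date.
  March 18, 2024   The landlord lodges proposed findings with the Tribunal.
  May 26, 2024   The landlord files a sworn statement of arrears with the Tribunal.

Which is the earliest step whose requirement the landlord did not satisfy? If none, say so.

(1) the permitted window runs from October 17, 2023 + 10 = October 27, 2023 to October 17, 2023 + 42 = November 28, 2023; November 23, 2023 falls inside that range.
(2) due by December 27, 2023 + 20 days = January 16, 2024; completed December 28, 2023, before the deadline.
(3) due by December 28, 2023 + 81 days = March 18, 2024; done December 31, 2023 — timely.
(4) due by December 31, 2023 + 45 days = February 14, 2024; done February 10, 2024 — timely.
(5) the permitted window runs from December 31, 2023 + 8 = January 8, 2024 to December 31, 2023 + 73 = March 13, 2024; March 16, 2024 is 3 days past the end of the window.

Step 5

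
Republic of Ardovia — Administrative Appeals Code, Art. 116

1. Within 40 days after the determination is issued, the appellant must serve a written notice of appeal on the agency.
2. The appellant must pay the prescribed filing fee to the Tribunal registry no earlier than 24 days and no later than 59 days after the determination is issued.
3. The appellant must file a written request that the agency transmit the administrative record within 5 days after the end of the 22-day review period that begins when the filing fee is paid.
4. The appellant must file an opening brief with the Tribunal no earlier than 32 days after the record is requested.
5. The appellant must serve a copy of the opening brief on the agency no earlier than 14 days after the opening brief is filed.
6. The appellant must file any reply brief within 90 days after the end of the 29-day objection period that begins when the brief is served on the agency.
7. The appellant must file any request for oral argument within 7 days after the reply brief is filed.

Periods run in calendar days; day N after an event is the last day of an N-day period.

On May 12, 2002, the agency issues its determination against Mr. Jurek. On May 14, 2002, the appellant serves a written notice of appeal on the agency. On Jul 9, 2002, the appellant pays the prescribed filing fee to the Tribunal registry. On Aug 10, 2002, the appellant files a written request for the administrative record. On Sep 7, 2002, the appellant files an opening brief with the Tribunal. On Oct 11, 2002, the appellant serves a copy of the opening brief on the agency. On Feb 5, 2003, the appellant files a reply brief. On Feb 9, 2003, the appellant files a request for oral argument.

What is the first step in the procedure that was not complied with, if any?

(1) due by May 12, 2002 + 40 days = Jun 21, 2002; completed May 14, 2002, before the deadline.
(2) the permitted window runs from May 12, 2002 + 24 = Jun 5, 2002 to May 12, 2002 + 59 = Jul 10, 2002; done Jul 9, 2002, which is between those dates.
(3) due by Jul 31, 2002 + 5 days = Aug 5, 2002; not done until Aug 10, 2002, 5 days after the deadline.
The analysis stops there.

Step 3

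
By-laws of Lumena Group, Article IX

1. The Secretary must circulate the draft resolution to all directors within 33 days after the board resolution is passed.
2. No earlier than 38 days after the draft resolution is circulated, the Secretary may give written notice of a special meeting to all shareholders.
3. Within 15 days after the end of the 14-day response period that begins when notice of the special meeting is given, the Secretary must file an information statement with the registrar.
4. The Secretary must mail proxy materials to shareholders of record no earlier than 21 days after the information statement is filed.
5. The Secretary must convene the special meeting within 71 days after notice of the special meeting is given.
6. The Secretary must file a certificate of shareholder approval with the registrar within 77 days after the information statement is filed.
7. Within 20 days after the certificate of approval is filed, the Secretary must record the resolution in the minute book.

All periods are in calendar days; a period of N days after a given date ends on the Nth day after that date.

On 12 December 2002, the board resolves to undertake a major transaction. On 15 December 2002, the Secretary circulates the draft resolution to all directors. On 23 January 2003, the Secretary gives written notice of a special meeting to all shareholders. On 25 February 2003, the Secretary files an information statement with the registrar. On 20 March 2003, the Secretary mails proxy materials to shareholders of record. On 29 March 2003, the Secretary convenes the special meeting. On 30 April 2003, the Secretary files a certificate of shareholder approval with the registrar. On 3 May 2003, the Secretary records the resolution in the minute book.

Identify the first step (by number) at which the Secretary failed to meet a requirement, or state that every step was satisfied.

(1) due by 12 December 2002 + 33 days = 14 January 2003; completed 15 December 2002, before the deadline.
(2) permitted from 15 December 2002 + 38 days = 22 January 2003 onward; 23 January 2003 is on or after that date.
(3) due by 6 February 2003 + 15 days = 21 February 2003; 25 February 2003 misses that deadline by 4 days.

Step 3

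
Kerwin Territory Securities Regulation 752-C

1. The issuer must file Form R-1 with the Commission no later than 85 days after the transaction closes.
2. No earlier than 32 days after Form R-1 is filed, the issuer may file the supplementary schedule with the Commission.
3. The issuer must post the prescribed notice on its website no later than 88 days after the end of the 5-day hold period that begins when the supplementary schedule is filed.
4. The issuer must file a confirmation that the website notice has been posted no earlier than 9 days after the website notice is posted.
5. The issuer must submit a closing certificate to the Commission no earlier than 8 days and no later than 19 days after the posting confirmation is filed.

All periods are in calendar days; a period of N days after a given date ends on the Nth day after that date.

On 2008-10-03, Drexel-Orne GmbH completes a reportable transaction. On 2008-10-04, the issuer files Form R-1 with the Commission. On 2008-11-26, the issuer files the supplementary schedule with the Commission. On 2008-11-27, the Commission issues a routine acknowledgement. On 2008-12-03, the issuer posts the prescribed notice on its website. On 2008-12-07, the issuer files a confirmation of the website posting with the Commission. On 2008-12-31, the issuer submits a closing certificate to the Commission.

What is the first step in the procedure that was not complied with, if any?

Step 4

Step 1: 85 days after 2008-10-03 (when the transaction closes) is 2008-12-27; done 2008-10-04 — timely.
Step 2: the earliest permitted date is 32 days after 2008-10-04 (when Form R-1 is filed), i.e. 2008-11-05; done 2008-11-26 — permitted.
Step 3: 88 days after 2008-12-01 (end of the 5-day hold period, which began when the supplementary schedule is filed on 2008-11-26) is 2009-02-27; 2008-12-03 is within that limit.
Step 4: the earliest permitted date is 9 days after 2008-12-03 (when the website notice is posted), i.e. 2008-12-12; 2008-12-07 is 5 days before the earliest permitted date.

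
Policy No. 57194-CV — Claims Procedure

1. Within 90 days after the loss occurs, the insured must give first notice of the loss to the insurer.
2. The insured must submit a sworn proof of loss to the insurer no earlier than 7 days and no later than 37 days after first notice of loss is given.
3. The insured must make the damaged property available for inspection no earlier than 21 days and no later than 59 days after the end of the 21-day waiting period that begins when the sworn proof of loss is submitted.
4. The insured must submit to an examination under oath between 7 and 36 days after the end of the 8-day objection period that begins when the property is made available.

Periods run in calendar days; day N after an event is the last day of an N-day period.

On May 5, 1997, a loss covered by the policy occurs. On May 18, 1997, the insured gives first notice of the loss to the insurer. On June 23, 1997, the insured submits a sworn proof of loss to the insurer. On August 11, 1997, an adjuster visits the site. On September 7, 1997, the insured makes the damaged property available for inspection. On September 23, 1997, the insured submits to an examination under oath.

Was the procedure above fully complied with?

(1) due by May 5, 1997 + 90 days = August 3, 1997; completed May 18, 1997, before the deadline.
(2) the permitted window runs from May 18, 1997 + 7 = May 25, 1997 to May 18, 1997 + 37 = June 24, 1997; done June 23, 1997, which is between those dates.
(3) the permitted window runs from July 14, 1997 + 21 = August 4, 1997 to July 14, 1997 + 59 = September 11, 1997; done September 7, 1997, which is between those dates.
(4) the permitted window runs from September 15, 1997 + 7 = September 22, 1997 to September 15, 1997 + 36 = October 21, 1997; done September 23, 1997 — within the window.

Yes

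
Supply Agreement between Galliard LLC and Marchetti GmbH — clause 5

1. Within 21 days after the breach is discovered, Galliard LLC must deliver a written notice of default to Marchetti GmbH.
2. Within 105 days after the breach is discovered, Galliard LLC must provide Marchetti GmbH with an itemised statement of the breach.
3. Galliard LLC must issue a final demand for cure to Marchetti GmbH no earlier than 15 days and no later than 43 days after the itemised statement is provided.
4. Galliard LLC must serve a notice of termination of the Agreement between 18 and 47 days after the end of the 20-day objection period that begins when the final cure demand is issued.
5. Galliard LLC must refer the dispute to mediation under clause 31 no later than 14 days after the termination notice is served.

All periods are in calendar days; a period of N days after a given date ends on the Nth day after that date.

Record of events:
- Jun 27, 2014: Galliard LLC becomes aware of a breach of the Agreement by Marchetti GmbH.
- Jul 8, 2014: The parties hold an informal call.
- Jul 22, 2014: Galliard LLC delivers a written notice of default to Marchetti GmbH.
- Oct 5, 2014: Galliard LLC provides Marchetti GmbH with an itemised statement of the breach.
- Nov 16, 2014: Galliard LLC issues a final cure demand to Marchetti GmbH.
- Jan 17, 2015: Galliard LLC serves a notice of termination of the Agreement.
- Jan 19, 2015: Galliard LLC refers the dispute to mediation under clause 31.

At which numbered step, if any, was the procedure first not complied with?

(1) due by Jun 27, 2014 + 21 days = Jul 18, 2014; not done until Jul 22, 2014, 4 days after the deadline.

Step 1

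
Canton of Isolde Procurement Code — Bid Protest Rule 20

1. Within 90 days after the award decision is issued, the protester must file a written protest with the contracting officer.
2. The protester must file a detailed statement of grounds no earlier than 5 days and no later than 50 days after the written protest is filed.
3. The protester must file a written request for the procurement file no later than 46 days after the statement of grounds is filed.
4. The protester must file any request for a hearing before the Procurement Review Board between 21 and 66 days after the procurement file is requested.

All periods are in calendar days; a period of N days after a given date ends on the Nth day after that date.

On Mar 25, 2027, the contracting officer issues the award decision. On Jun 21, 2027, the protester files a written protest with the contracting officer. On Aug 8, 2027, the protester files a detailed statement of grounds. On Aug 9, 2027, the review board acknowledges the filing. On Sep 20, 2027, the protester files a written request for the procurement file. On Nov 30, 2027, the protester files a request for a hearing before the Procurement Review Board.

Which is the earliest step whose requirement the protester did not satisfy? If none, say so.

Step 4

Step 1: 90 days after Mar 25, 2027 (when the award decision is issued) is Jun 23, 2027; Jun 21, 2027 is within that limit.
Step 2: the window is 5–50 days after Jun 21, 2027 (when the written protest is filed), so Jun 26, 2027 through Aug 10, 2027; Aug 8, 2027 falls inside that range.
Step 3: 46 days after Aug 8, 2027 (when the statement of grounds is filed) is Sep 23, 2027; Sep 20, 2027 is within that limit.
Step 4: the window is 21–66 days after Sep 20, 2027 (when the procurement file is requested), so Oct 11, 2027 through Nov 25, 2027; done Nov 30, 2027 — 5 days after the window closed.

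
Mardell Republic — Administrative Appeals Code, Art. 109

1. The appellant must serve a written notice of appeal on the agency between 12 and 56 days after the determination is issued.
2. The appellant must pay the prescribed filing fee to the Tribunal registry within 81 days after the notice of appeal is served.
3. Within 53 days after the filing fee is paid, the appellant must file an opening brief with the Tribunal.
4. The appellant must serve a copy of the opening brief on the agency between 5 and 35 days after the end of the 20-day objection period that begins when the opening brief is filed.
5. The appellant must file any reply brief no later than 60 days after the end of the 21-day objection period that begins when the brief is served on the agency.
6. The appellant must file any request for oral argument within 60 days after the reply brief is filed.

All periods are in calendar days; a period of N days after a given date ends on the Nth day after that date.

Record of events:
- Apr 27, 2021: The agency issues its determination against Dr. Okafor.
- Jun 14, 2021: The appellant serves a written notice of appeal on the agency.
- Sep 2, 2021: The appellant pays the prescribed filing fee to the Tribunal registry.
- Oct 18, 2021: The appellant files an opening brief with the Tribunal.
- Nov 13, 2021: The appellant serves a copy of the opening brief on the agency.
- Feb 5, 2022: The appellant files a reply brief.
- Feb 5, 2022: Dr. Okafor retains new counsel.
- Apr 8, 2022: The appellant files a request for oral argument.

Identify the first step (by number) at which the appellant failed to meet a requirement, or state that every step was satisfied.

Step 1 — 12 and 56 days from Apr 27, 2021 (when the determination is issued) are May 9, 2021 and Jun 22, 2021 respectively; done Jun 14, 2021, which is between those dates.
Step 2 — counting 81 days from Jun 14, 2021 (when the notice of appeal is served) gives a deadline of Sep 3, 2021; completed Sep 2, 2021, before the deadline.
Step 3 — counting 53 days from Sep 2, 2021 (when the filing fee is paid) gives a deadline of Oct 25, 2021; Oct 18, 2021 is within that limit.
Step 4 — 5 and 35 days from Nov 7, 2021 (end of the 20-day objection period, which began when the opening brief is filed on Oct 18, 2021) are Nov 12, 2021 and Dec 12, 2021 respectively; Nov 13, 2021 falls inside that range.
Step 5 — counting 60 days from Dec 4, 2021 (end of the 21-day objection period, which began when the brief is served on the agency on Nov 13, 2021) gives a deadline of Feb 2, 2022; Feb 5, 2022 misses that deadline by 3 days.
Later steps need not be reached.

Step 5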